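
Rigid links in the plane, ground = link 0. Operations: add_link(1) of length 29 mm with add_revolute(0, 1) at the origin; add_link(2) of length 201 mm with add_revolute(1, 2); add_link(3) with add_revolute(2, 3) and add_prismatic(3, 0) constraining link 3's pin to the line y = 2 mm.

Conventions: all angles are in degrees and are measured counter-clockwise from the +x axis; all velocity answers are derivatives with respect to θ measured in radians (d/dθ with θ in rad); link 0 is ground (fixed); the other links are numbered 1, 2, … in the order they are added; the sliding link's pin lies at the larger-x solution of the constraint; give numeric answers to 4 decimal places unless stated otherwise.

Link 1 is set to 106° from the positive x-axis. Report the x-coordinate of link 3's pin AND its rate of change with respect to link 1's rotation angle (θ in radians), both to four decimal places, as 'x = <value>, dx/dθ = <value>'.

geometry: r = 29 mm, L = 201 mm, e = 2 mm
crank pin P = (r cos θ, r sin θ) = (-7.993483, 27.876589)
h = r sin θ − e = 27.876589 − 2 = 25.876589
x = r cos θ + √(L² − h²) = -7.993483 + 199.327374 = 191.333891
dx/dθ = −r sin θ − h·r cos θ/√(L² − h²) (θ in radians; h = 25.876589) = -26.838879

x = 191.3339, dx/dθ = -26.8389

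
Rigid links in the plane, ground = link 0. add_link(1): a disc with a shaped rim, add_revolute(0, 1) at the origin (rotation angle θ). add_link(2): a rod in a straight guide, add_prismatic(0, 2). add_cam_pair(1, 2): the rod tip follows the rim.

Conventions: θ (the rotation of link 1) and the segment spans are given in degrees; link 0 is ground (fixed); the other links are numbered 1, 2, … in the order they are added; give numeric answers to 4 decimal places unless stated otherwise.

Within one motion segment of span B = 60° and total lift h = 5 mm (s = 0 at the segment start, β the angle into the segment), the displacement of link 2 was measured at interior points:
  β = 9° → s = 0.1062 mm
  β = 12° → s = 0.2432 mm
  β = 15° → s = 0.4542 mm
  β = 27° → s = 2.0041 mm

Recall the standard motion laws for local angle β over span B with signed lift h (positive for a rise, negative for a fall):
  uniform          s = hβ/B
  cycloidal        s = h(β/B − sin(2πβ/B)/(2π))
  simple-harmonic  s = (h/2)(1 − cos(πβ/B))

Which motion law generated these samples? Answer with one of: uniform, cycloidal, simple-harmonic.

candidates at β/B = r: uniform s = h·r (linear in β); cycloidal s = h·(r − sin(2πr)/(2π)); simple-harmonic s = (h/2)(1 − cos(πr))
β=9°: printed 0.1062 | uniform 0.7500, cycloidal 0.1062, simple-harmonic 0.2725
β=12°: printed 0.2432 | uniform 1.0000, cycloidal 0.2432, simple-harmonic 0.4775
β=15°: printed 0.4542 | uniform 1.2500, cycloidal 0.4542, simple-harmonic 0.7322
β=27°: printed 2.0041 | uniform 2.2500, cycloidal 2.0041, simple-harmonic 2.1089
only one law matches every sample → cycloidal

cycloidal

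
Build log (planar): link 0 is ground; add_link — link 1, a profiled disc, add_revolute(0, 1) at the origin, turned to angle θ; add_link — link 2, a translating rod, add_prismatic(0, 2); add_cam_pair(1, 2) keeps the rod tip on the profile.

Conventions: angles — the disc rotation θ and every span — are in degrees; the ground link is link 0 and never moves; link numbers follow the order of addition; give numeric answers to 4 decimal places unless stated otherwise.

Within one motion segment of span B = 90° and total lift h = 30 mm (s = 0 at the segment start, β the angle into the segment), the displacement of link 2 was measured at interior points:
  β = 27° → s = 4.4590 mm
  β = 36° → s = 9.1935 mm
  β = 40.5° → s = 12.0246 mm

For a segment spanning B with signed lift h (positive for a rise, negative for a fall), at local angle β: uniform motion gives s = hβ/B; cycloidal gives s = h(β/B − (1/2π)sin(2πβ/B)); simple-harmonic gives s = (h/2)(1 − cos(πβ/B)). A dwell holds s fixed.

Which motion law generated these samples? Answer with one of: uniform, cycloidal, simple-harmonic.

candidates at β/B = r: uniform s = h·r (linear in β); cycloidal s = h·(r − sin(2πr)/(2π)); simple-harmonic s = (h/2)(1 − cos(πr))
β=27°: printed 4.4590 | uniform 9.0000, cycloidal 4.4590, simple-harmonic 6.1832
β=36°: printed 9.1935 | uniform 12.0000, cycloidal 9.1935, simple-harmonic 10.3647
β=40.5°: printed 12.0246 | uniform 13.5000, cycloidal 12.0246, simple-harmonic 12.6535
only one law matches every sample → cycloidal

cycloidal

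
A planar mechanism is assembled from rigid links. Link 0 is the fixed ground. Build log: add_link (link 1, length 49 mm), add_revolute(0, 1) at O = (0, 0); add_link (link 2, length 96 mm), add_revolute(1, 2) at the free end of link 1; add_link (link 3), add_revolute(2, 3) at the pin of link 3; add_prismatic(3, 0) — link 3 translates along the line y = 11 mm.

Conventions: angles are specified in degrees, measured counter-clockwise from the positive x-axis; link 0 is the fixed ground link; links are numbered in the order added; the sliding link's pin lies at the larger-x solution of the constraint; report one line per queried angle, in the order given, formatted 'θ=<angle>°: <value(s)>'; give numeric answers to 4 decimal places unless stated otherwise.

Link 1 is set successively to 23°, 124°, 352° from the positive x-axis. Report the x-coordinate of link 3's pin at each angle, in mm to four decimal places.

geometry: r = 49 mm, L = 96 mm, e = 11 mm
θ=23°: crank pin P = (r cos θ, r sin θ) = (45.104738, 19.145825)
θ=23°: h = r sin θ − e = 19.145825 − 11 = 8.145825
θ=23°: x = r cos θ + √(L² − h²) = 45.104738 + 95.653779 = 140.758517
θ=124°: crank pin P = (r cos θ, r sin θ) = (-27.400452, 40.622841)
θ=124°: h = r sin θ − e = 40.622841 − 11 = 29.622841
θ=124°: x = r cos θ + √(L² − h²) = -27.400452 + 91.315318 = 63.914866
θ=352°: crank pin P = (r cos θ, r sin θ) = (48.523135, -6.819482)
θ=352°: h = r sin θ − e = -6.819482 − 11 = -17.819482
θ=352°: x = r cos θ + √(L² − h²) = 48.523135 + 94.331681 = 142.854816

θ=23°: 140.7585
θ=124°: 63.9149
θ=352°: 142.8548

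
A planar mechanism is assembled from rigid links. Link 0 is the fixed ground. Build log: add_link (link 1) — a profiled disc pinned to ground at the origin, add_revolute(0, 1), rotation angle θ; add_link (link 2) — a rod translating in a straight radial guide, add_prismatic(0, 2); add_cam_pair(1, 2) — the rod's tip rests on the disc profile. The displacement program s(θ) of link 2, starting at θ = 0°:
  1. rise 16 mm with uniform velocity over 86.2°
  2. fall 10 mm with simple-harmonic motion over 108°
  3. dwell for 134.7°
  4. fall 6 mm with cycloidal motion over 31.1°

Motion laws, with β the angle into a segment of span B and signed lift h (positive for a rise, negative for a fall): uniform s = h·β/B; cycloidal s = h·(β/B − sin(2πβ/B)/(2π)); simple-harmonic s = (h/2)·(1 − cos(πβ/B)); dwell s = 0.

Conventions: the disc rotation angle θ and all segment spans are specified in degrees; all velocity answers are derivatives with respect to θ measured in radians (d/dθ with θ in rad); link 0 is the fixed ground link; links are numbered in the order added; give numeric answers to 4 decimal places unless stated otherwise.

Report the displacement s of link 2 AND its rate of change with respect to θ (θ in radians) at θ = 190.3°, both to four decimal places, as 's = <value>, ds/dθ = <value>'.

seg 1 [0°–86.2°] uniform, h=16: full span → s += 16 → s = 16.0000
seg 2 [86.2°–194.2°] simple-harmonic, h=-10: θ=190.3° here. β=104.1, B=108. -10/2·(1 − cos(π·0.9639)) = -9.9679 → s = 6.0321
velocity in seg [86.2°–194.2°] (simple-harmonic), θ in radians: β = 104.1° = 1.8169 rad, B = 108° = 1.8850 rad; ds/dθ = (πh/(2B)) sin(πβ/B) = (π·(-10)/(2·1.8850)) sin(π·0.9639) = -0.943360 mm/rad

s = 6.0321, ds/dθ = -0.9434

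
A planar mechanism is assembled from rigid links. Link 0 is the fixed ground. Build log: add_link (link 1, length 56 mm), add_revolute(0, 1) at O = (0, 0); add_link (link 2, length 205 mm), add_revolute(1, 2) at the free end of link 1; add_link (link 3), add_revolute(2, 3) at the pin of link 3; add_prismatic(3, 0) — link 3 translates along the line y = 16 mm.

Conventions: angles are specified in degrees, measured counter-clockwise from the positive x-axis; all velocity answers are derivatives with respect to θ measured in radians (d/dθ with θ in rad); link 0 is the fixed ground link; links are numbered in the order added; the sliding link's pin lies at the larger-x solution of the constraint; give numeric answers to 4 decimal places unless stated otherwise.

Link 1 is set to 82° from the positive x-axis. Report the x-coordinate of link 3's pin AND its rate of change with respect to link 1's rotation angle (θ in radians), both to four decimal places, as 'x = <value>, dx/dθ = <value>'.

geometry: r = 56 mm, L = 205 mm, e = 16 mm
crank pin P = (r cos θ, r sin θ) = (7.793694, 55.455012)
h = r sin θ − e = 55.455012 − 16 = 39.455012
x = r cos θ + √(L² − h²) = 7.793694 + 201.167348 = 208.961042
dx/dθ = −r sin θ − h·r cos θ/√(L² − h²) (θ in radians; h = 39.455012) = -56.983591

x = 208.9610, dx/dθ = -56.9836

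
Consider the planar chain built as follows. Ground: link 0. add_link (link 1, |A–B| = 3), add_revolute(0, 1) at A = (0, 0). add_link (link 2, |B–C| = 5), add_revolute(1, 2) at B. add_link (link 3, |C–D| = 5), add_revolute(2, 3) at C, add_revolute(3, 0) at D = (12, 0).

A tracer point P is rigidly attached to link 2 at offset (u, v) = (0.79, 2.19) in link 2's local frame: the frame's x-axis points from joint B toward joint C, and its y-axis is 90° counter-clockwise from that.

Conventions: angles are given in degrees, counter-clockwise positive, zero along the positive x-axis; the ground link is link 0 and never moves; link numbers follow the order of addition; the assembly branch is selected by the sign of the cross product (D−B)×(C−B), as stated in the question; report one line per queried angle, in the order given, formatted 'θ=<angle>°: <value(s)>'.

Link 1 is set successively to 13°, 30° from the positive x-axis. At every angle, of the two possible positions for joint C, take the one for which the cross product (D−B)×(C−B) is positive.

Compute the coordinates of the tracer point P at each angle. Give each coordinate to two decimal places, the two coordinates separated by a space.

A=(0,0), D=(12.00,0)
θ=13°: B = A + 3.00·(cos13°, sin13°) = (2.9231, 0.6749)
θ=13°: |BD| = 9.1019
θ=13°: circle(B,5.00) ∩ circle(D,5.00): a=4.5510, h=2.0709
θ=13°:   candidates: C₊=(7.6151,2.4026) cross=18.849; C₋=(7.3080,-1.7278) cross=-18.849
θ=13°:   branch + wants cross > 0 → take C=(7.6151,2.4026) (cross=18.849)
θ=13°: ex = (C−B)/|BC| = (0.9384,0.3456); ey = (-0.3456,0.9384)
θ=13°: P = B + 0.79·ex + 2.19·ey = (2.9077,3.0029)
θ=30°: B = A + 3.00·(cos30°, sin30°) = (2.5981, 1.5000)
θ=30°: |BD| = 9.5208
θ=30°: circle(B,5.00) ∩ circle(D,5.00): a=4.7604, h=1.5292
θ=30°:   candidates: C₊=(7.5400,2.2601) cross=14.559; C₋=(7.0581,-0.7601) cross=-14.559
θ=30°:   branch + wants cross > 0 → take C=(7.5400,2.2601) (cross=14.559)
θ=30°: ex = (C−B)/|BC| = (0.9884,0.1520); ey = (-0.1520,0.9884)
θ=30°: P = B + 0.79·ex + 2.19·ey = (3.0460,3.7846)

θ=13°: 2.91 3.00
θ=30°: 3.05 3.78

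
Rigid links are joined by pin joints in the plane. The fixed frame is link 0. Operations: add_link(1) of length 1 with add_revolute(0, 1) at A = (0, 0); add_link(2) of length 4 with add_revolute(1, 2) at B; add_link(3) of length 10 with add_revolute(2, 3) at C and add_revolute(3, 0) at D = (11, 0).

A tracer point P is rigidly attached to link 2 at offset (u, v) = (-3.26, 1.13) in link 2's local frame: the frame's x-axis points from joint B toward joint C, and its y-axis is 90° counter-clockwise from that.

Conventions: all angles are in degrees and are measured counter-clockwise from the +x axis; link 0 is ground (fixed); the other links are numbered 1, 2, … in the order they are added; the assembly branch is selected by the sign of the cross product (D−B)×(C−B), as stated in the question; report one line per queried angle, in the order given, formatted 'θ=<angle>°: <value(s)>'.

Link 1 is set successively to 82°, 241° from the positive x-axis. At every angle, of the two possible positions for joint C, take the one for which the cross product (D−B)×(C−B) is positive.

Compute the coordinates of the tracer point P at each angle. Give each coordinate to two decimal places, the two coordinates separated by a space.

A=(0,0), D=(11.00,0)
θ=82°: B = A + 1.00·(cos82°, sin82°) = (0.1392, 0.9903)
θ=82°: |BD| = 10.9059
θ=82°: circle(B,4.00) ∩ circle(D,10.00): a=1.6018, h=3.6653
θ=82°:   candidates: C₊=(2.0672,4.4950) cross=39.973; C₋=(1.4016,-2.8053) cross=-39.973
θ=82°:   branch + wants cross > 0 → take C=(2.0672,4.4950) (cross=39.973)
θ=82°: ex = (C−B)/|BC| = (0.4820,0.8762); ey = (-0.8762,0.4820)
θ=82°: P = B + -3.26·ex + 1.13·ey = (-2.4222,-1.3214)
θ=241°: B = A + 1.00·(cos241°, sin241°) = (-0.4848, -0.8746)
θ=241°: |BD| = 11.5181
θ=241°: circle(B,4.00) ∩ circle(D,10.00): a=2.1126, h=3.3966
θ=241°:   candidates: C₊=(1.3638,2.6726) cross=39.122; C₋=(1.8796,-4.1010) cross=-39.122
θ=241°:   branch + wants cross > 0 → take C=(1.3638,2.6726) (cross=39.122)
θ=241°: ex = (C−B)/|BC| = (0.4621,0.8868); ey = (-0.8868,0.4621)
θ=241°: P = B + -3.26·ex + 1.13·ey = (-2.9935,-3.2434)

θ=82°: -2.42 -1.32
θ=241°: -2.99 -3.24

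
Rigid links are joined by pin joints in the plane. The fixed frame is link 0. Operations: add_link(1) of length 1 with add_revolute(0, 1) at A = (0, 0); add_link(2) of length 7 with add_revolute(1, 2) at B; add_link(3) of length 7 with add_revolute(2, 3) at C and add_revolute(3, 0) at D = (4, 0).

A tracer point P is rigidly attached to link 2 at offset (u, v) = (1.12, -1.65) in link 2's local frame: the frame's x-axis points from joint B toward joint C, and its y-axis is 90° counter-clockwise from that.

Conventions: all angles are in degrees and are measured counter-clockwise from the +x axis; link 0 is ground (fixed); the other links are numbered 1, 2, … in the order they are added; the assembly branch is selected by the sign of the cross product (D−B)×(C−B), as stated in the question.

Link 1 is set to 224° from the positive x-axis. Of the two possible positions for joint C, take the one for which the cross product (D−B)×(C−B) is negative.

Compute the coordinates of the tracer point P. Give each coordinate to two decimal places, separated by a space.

A=(0,0), D=(4.00,0)
B = A + 1.00·(cos224°, sin224°) = (-0.7193, -0.6947)
|BD| = 4.7702
circle(B,7.00) ∩ circle(D,7.00): a=2.3851, h=6.5811
  candidates: C₊=(0.6820,6.1636) cross=31.393; C₋=(2.5987,-6.8583) cross=-31.393
  branch - wants cross < 0 → take C=(2.5987,-6.8583) (cross=-31.393)
ex = (C−B)/|BC| = (0.4740,-0.8805); ey = (0.8805,0.4740)
P = B + 1.12·ex + -1.65·ey = (-1.6413,-2.4630)

-1.64 -2.46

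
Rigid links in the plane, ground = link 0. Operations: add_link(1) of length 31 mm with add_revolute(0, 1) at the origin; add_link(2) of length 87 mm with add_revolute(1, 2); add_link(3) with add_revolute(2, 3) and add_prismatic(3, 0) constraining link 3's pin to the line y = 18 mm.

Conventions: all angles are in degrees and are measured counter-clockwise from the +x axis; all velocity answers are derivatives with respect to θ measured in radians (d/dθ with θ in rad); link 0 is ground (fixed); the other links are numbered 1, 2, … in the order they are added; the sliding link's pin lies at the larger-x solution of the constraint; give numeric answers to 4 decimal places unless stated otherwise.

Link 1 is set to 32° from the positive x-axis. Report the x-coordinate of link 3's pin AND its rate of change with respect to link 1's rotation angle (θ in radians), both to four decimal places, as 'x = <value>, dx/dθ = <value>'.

geometry: r = 31 mm, L = 87 mm, e = 18 mm
crank pin P = (r cos θ, r sin θ) = (26.289491, 16.427497)
h = r sin θ − e = 16.427497 − 18 = -1.572503
x = r cos θ + √(L² − h²) = 26.289491 + 86.985788 = 113.275279
dx/dθ = −r sin θ − h·r cos θ/√(L² − h²) (θ in radians; h = -1.572503) = -15.952244

x = 113.2753, dx/dθ = -15.9522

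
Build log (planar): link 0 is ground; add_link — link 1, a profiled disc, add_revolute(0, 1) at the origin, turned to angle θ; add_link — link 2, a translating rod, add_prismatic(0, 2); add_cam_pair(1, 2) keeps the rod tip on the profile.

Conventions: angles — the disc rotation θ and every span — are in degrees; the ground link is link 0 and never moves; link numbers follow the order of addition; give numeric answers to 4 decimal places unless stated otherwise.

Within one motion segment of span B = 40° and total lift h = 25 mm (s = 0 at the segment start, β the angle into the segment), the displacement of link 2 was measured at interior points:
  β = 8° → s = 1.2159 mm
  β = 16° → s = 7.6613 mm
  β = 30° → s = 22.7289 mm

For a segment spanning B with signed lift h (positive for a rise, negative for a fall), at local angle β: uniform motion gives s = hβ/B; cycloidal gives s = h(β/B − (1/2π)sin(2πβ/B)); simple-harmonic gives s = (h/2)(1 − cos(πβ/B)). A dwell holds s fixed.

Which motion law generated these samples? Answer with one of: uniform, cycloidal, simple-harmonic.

candidates at β/B = r: uniform s = h·r (linear in β); cycloidal s = h·(r − sin(2πr)/(2π)); simple-harmonic s = (h/2)(1 − cos(πr))
β=8°: printed 1.2159 | uniform 5.0000, cycloidal 1.2159, simple-harmonic 2.3873
β=16°: printed 7.6613 | uniform 10.0000, cycloidal 7.6613, simple-harmonic 8.6373
β=30°: printed 22.7289 | uniform 18.7500, cycloidal 22.7289, simple-harmonic 21.3388
only one law matches every sample → cycloidal

cycloidal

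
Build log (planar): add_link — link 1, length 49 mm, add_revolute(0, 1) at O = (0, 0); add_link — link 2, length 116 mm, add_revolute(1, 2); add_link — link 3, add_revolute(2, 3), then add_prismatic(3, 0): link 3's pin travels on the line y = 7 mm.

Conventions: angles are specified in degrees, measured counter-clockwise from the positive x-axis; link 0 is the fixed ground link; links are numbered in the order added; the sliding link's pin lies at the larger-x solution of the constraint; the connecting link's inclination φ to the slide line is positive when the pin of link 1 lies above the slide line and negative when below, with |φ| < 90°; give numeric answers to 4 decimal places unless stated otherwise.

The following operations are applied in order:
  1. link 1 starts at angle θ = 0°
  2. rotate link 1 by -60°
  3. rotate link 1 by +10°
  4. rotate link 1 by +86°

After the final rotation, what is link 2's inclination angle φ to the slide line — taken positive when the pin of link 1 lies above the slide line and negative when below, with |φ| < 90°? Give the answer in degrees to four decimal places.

geometry: r = 49 mm, L = 116 mm, e = 7 mm; θ starts at 0°
rotate link 1 by -60°: θ ← 0° -60° = -60°
rotate link 1 by +10°: θ ← -60° +10° = -50°
rotate link 1 by +86°: θ ← -50° +86° = 36°
h = r sin θ − e = 28.801477 − 7 = 21.801477
sin φ = h / L = 21.801477 / 116 = 0.18794377
φ = arcsin(0.18794377) = 10.832809°

10.8328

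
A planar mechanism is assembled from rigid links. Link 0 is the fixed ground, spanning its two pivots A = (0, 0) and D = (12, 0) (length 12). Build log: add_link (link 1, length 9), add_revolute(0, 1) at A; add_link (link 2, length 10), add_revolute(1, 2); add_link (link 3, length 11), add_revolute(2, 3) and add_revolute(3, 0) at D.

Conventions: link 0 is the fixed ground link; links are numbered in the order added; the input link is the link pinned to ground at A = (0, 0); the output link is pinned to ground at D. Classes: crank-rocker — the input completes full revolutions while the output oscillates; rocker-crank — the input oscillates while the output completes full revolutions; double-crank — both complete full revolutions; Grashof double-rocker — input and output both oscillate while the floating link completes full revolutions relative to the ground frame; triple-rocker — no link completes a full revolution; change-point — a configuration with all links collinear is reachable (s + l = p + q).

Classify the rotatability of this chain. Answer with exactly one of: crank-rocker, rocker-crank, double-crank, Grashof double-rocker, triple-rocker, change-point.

lengths: ground=12, input=9, coupler=10, output=11
sorted: s=9 (shortest), l=12 (longest), p+q=21
s + l = 21 vs p + q = 21
s + l = p + q → change-point (collinear configuration reachable)

change-point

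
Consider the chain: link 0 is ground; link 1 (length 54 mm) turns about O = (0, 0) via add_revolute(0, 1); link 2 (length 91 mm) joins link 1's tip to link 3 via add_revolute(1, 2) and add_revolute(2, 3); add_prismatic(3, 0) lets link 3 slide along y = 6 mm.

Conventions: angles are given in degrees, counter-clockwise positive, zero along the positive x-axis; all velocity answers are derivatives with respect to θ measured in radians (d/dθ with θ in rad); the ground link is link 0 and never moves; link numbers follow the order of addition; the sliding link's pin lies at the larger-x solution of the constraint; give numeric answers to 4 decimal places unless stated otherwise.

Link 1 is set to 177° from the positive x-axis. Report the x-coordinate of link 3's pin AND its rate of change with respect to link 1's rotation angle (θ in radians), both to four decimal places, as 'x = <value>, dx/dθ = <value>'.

geometry: r = 54 mm, L = 91 mm, e = 6 mm
crank pin P = (r cos θ, r sin θ) = (-53.925995, 2.826142)
h = r sin θ − e = 2.826142 − 6 = -3.173858
x = r cos θ + √(L² − h²) = -53.925995 + 90.944635 = 37.018640
dx/dθ = −r sin θ − h·r cos θ/√(L² − h²) (θ in radians; h = -3.173858) = -4.708094

x = 37.0186, dx/dθ = -4.7081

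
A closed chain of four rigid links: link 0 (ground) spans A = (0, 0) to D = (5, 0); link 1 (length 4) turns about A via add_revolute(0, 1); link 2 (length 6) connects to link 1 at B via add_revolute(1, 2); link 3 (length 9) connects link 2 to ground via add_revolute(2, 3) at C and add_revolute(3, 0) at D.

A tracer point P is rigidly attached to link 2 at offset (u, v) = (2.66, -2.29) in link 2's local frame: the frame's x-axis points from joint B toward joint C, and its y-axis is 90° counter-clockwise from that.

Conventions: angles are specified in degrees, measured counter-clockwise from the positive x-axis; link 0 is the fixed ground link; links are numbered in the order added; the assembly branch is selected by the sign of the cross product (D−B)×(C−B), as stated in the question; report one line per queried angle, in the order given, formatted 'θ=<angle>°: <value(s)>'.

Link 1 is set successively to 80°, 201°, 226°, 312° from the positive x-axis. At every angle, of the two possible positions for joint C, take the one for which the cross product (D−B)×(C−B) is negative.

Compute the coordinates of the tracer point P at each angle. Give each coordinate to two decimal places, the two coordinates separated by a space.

A=(0,0), D=(5.00,0)
θ=80°: B = A + 4.00·(cos80°, sin80°) = (0.6946, 3.9392)
θ=80°: |BD| = 5.8356
θ=80°: circle(B,6.00) ∩ circle(D,9.00): a=-0.9379, h=5.9262
θ=80°:   candidates: C₊=(4.0031,8.9446) cross=34.583; C₋=(-3.9978,0.2000) cross=-34.583
θ=80°:   branch - wants cross < 0 → take C=(-3.9978,0.2000) (cross=-34.583)
θ=80°: ex = (C−B)/|BC| = (-0.7821,-0.6232); ey = (0.6232,-0.7821)
θ=80°: P = B + 2.66·ex + -2.29·ey = (-2.8128,4.0724)
θ=201°: B = A + 4.00·(cos201°, sin201°) = (-3.7343, -1.4335)
θ=201°: |BD| = 8.8512
θ=201°: circle(B,6.00) ∩ circle(D,9.00): a=1.8835, h=5.6967
θ=201°:   candidates: C₊=(-2.7982,4.4931) cross=50.422; C₋=(-0.9530,-6.7499) cross=-50.422
θ=201°:   branch - wants cross < 0 → take C=(-0.9530,-6.7499) (cross=-50.422)
θ=201°: ex = (C−B)/|BC| = (0.4635,-0.8861); ey = (0.8861,0.4635)
θ=201°: P = B + 2.66·ex + -2.29·ey = (-4.5304,-4.8519)
θ=226°: B = A + 4.00·(cos226°, sin226°) = (-2.7786, -2.8774)
θ=226°: |BD| = 8.2938
θ=226°: circle(B,6.00) ∩ circle(D,9.00): a=1.4340, h=5.8261
θ=226°:   candidates: C₊=(-3.4550,3.0844) cross=48.320; C₋=(0.5876,-7.8441) cross=-48.320
θ=226°:   branch - wants cross < 0 → take C=(0.5876,-7.8441) (cross=-48.320)
θ=226°: ex = (C−B)/|BC| = (0.5610,-0.8278); ey = (0.8278,0.5610)
θ=226°: P = B + 2.66·ex + -2.29·ey = (-3.1819,-6.3641)
θ=312°: B = A + 4.00·(cos312°, sin312°) = (2.6765, -2.9726)
θ=312°: |BD| = 3.7729
θ=312°: circle(B,6.00) ∩ circle(D,9.00): a=-4.0771, h=4.4019
θ=312°:   candidates: C₊=(-3.3025,-3.4740) cross=16.608; C₋=(3.6339,-8.8957) cross=-16.608
θ=312°:   branch - wants cross < 0 → take C=(3.6339,-8.8957) (cross=-16.608)
θ=312°: ex = (C−B)/|BC| = (0.1596,-0.9872); ey = (0.9872,0.1596)
θ=312°: P = B + 2.66·ex + -2.29·ey = (0.8403,-5.9639)

θ=80°: -2.81 4.07
θ=201°: -4.53 -4.85
θ=226°: -3.18 -6.36
θ=312°: 0.84 -5.96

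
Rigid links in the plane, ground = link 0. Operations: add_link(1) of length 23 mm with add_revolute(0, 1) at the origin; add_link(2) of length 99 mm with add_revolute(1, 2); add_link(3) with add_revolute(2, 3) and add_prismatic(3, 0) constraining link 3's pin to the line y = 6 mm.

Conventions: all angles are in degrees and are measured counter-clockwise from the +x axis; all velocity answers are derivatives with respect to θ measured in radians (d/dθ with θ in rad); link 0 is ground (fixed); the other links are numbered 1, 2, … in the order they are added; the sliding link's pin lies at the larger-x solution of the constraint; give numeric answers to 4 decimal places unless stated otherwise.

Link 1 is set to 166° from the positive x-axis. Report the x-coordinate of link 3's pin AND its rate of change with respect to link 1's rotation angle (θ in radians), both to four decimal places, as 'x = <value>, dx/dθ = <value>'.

geometry: r = 23 mm, L = 99 mm, e = 6 mm
crank pin P = (r cos θ, r sin θ) = (-22.316802, 5.564204)
h = r sin θ − e = 5.564204 − 6 = -0.435796
x = r cos θ + √(L² − h²) = -22.316802 + 98.999041 = 76.682239
dx/dθ = −r sin θ − h·r cos θ/√(L² − h²) (θ in radians; h = -0.435796) = -5.662443

x = 76.6822, dx/dθ = -5.6624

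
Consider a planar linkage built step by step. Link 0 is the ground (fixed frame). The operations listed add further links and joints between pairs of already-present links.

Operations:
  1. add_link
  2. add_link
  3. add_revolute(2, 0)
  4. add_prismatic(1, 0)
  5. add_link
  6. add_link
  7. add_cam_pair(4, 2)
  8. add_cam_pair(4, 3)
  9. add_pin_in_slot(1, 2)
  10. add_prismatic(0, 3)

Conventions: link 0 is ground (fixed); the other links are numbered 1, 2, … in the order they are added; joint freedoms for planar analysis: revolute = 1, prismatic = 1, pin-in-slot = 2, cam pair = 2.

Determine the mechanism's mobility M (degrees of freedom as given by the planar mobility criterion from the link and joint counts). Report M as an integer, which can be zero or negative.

ground; <1,0,0>
#1 <2,0,0>
#2 <3,0,0>
R:2↔0 J1 <3,1,0>
P:1↔0 J1 <3,2,0>
#3 <4,2,0>
#4 <5,2,0>
C:4↔2 J2 <5,2,1>
C:4↔3 J2 <5,2,2>
PS:1↔2 J2 <5,2,3>
P:0↔3 J1 <5,3,3>
3×4 − 2×3 − 1×3 = 3

M = 3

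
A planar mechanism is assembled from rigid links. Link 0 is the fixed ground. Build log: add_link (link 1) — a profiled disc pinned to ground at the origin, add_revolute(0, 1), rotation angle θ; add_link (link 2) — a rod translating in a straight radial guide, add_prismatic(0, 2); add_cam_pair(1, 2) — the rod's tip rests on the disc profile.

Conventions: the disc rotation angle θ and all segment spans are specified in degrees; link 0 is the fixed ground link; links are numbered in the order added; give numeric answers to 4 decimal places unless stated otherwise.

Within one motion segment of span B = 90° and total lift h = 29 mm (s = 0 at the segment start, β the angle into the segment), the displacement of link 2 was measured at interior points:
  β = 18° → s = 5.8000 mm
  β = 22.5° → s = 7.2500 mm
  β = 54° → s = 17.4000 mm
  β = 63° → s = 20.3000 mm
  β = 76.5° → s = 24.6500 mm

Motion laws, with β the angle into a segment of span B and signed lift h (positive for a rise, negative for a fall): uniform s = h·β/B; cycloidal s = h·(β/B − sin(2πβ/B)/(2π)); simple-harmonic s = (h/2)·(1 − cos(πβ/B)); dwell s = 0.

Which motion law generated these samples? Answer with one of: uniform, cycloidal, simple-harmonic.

candidates at β/B = r: uniform s = h·r (linear in β); cycloidal s = h·(r − sin(2πr)/(2π)); simple-harmonic s = (h/2)(1 − cos(πr))
β=18°: printed 5.8000 | uniform 5.8000, cycloidal 1.4104, simple-harmonic 2.7693
β=22.5°: printed 7.2500 | uniform 7.2500, cycloidal 2.6345, simple-harmonic 4.2470
β=54°: printed 17.4000 | uniform 17.4000, cycloidal 20.1129, simple-harmonic 18.9807
β=63°: printed 20.3000 | uniform 20.3000, cycloidal 24.6896, simple-harmonic 23.0229
β=76.5°: printed 24.6500 | uniform 24.6500, cycloidal 28.3840, simple-harmonic 27.4196
only one law matches every sample → uniform

uniform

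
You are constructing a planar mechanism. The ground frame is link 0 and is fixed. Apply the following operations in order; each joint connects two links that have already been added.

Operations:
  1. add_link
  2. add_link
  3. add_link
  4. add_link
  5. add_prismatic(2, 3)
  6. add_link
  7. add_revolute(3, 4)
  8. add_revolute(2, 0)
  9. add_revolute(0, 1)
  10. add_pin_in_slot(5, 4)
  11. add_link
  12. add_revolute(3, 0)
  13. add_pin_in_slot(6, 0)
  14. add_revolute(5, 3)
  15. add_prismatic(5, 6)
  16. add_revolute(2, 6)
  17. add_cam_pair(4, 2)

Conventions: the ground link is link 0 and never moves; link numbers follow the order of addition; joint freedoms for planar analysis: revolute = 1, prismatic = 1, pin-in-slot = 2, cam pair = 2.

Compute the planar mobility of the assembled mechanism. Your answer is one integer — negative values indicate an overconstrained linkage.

ground; <1,0,0>
#1 <2,0,0>
#2 <3,0,0>
#3 <4,0,0>
#4 <5,0,0>
P:2↔3 J1 <5,1,0>
#5 <6,1,0>
R:3↔4 J1 <6,2,0>
R:2↔0 J1 <6,3,0>
R:0↔1 J1 <6,4,0>
PS:5↔4 J2 <6,4,1>
#6 <7,4,1>
R:3↔0 J1 <7,5,1>
PS:6↔0 J2 <7,5,2>
R:5↔3 J1 <7,6,2>
P:5↔6 J1 <7,7,2>
R:2↔6 J1 <7,8,2>
C:4↔2 J2 <7,8,3>
3×6 − 2×8 − 1×3 = -1

M = -1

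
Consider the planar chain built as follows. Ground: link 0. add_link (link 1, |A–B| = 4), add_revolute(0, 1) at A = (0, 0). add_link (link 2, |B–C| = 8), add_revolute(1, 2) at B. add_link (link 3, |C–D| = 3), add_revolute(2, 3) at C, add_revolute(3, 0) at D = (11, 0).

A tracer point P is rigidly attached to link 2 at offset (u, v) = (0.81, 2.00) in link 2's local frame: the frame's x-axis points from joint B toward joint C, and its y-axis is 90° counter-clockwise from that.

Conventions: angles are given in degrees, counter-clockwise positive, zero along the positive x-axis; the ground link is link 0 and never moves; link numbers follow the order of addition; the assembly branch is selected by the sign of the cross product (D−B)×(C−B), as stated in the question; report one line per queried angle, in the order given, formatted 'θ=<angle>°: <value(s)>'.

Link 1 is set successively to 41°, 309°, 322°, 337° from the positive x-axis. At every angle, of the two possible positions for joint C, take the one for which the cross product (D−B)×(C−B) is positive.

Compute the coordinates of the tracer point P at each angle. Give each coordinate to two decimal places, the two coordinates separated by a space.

A=(0,0), D=(11.00,0)
θ=41°: B = A + 4.00·(cos41°, sin41°) = (3.0188, 2.6242)
θ=41°: |BD| = 8.4015
θ=41°: circle(B,8.00) ∩ circle(D,3.00): a=7.4740, h=2.8530
θ=41°:   candidates: C₊=(11.0100,3.0000) cross=23.970; C₋=(9.2277,-2.4205) cross=-23.970
θ=41°:   branch + wants cross > 0 → take C=(11.0100,3.0000) (cross=23.970)
θ=41°: ex = (C−B)/|BC| = (0.9989,0.0470); ey = (-0.0470,0.9989)
θ=41°: P = B + 0.81·ex + 2.00·ey = (3.7340,4.6601)
θ=309°: B = A + 4.00·(cos309°, sin309°) = (2.5173, -3.1086)
θ=309°: |BD| = 9.0344
θ=309°: circle(B,8.00) ∩ circle(D,3.00): a=7.5611, h=2.6133
θ=309°:   candidates: C₊=(8.7175,1.9468) cross=23.610; C₋=(10.5159,-2.9607) cross=-23.610
θ=309°:   branch + wants cross > 0 → take C=(8.7175,1.9468) (cross=23.610)
θ=309°: ex = (C−B)/|BC| = (0.7750,0.6319); ey = (-0.6319,0.7750)
θ=309°: P = B + 0.81·ex + 2.00·ey = (1.8812,-1.0467)
θ=322°: B = A + 4.00·(cos322°, sin322°) = (3.1520, -2.4626)
θ=322°: |BD| = 8.2253
θ=322°: circle(B,8.00) ∩ circle(D,3.00): a=7.4560, h=2.8997
θ=322°:   candidates: C₊=(9.3978,2.5364) cross=23.851; C₋=(11.1342,-2.9970) cross=-23.851
θ=322°:   branch + wants cross > 0 → take C=(9.3978,2.5364) (cross=23.851)
θ=322°: ex = (C−B)/|BC| = (0.7807,0.6249); ey = (-0.6249,0.7807)
θ=322°: P = B + 0.81·ex + 2.00·ey = (2.5347,-0.3950)
θ=337°: B = A + 4.00·(cos337°, sin337°) = (3.6820, -1.5629)
θ=337°: |BD| = 7.4830
θ=337°: circle(B,8.00) ∩ circle(D,3.00): a=7.4165, h=2.9993
θ=337°:   candidates: C₊=(10.3085,2.9192) cross=22.444; C₋=(11.5614,-2.9470) cross=-22.444
θ=337°:   branch + wants cross > 0 → take C=(10.3085,2.9192) (cross=22.444)
θ=337°: ex = (C−B)/|BC| = (0.8283,0.5603); ey = (-0.5603,0.8283)
θ=337°: P = B + 0.81·ex + 2.00·ey = (3.2324,0.5475)

θ=41°: 3.73 4.66
θ=309°: 1.88 -1.05
θ=322°: 2.53 -0.40
θ=337°: 3.23 0.55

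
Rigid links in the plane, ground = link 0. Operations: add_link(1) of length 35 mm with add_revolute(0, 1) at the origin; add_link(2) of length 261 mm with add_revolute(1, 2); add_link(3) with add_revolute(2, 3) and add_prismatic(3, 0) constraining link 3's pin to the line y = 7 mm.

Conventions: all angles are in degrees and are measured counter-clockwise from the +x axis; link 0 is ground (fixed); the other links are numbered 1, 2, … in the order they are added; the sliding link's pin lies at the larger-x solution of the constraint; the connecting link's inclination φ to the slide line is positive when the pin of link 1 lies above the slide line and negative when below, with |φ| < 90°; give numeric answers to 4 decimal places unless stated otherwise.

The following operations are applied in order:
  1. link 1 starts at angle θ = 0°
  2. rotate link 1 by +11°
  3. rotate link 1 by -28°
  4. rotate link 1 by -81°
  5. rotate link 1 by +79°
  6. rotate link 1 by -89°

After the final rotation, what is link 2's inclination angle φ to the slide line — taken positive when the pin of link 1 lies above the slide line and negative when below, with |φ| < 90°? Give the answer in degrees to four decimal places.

geometry: r = 35 mm, L = 261 mm, e = 7 mm; θ starts at 0°
rotate link 1 by +11°: θ ← 0° +11° = 11°
rotate link 1 by -28°: θ ← 11° -28° = -17°
rotate link 1 by -81°: θ ← -17° -81° = -98°
rotate link 1 by +79°: θ ← -98° +79° = -19°
rotate link 1 by -89°: θ ← -19° -89° = -108°
h = r sin θ − e = -33.286978 − 7 = -40.286978
sin φ = h / L = -40.286978 / 261 = -0.15435624
φ = arcsin(-0.15435624) = -8.879462°

-8.8795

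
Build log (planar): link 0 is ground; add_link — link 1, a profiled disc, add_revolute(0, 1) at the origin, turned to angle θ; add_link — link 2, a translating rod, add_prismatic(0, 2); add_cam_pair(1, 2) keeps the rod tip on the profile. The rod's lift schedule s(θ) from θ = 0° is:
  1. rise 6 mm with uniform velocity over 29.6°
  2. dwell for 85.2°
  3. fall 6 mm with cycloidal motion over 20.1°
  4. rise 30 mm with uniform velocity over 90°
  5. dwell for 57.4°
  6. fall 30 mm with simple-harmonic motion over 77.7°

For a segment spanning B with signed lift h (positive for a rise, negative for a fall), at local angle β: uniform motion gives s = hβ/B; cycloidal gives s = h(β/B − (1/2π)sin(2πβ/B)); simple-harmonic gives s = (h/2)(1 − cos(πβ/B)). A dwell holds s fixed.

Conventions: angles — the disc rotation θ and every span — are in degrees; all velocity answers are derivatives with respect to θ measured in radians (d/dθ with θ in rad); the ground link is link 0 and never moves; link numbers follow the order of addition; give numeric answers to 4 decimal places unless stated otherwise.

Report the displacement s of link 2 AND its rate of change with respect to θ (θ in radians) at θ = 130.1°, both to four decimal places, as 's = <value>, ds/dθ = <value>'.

seg 1 [0°–29.6°] uniform, h=6: full span → s += 6 → s = 6.0000
seg 2 [29.6°–114.8°] dwell: s stays 6.0000
seg 3 [114.8°–134.9°] cycloidal, h=-6: θ=130.1° here. β=15.3, B=20.1. -6·(0.7612 − sin(2π·0.7612)/(2π)) = -5.5197 → s = 0.4803
velocity in seg [114.8°–134.9°] (cycloidal), θ in radians: β = 15.3° = 0.2670 rad, B = 20.1° = 0.3508 rad; ds/dθ = (h/B)(1 − cos(2πβ/B)) = ((-6)/0.3508)(1 − cos(2π·0.7612)) = -15.901269 mm/rad

s = 0.4803, ds/dθ = -15.9013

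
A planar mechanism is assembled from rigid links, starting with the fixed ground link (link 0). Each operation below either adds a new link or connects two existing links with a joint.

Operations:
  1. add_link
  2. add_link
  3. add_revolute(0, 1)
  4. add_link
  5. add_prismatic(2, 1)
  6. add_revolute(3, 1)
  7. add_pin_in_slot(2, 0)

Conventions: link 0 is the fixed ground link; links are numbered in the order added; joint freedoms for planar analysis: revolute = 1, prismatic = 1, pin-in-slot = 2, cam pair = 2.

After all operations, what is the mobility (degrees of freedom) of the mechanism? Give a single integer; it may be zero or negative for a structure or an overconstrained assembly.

ground; <1,0,0>
#1 <2,0,0>
#2 <3,0,0>
R:0↔1 J1 <3,1,0>
#3 <4,1,0>
P:2↔1 J1 <4,2,0>
R:3↔1 J1 <4,3,0>
PS:2↔0 J2 <4,3,1>
3×3 − 2×3 − 1×1 = 2

M = 2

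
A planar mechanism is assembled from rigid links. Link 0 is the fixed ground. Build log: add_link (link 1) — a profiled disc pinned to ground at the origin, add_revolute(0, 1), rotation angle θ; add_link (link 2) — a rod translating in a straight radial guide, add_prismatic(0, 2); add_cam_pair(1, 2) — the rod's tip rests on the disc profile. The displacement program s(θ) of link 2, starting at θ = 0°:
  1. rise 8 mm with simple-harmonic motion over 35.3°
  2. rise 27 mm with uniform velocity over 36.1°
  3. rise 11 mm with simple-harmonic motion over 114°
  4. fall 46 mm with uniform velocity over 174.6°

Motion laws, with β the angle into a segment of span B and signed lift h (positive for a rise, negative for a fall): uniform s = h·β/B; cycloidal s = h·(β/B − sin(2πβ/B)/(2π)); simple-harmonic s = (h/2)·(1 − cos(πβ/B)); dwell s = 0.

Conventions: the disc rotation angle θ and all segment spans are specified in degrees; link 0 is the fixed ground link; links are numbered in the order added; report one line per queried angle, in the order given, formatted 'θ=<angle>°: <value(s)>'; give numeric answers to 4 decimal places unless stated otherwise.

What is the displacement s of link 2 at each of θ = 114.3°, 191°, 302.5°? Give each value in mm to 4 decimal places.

seg 1 [0°–35.3°] simple-harmonic, h=8: full span → s += 8 → s = 8.0000
seg 2 [35.3°–71.4°] uniform, h=27: full span → s += 27 → s = 35.0000
seg 3 [71.4°–185.4°] simple-harmonic, h=11: θ=114.3° here. β=42.9, B=114. 11/2·(1 − cos(π·0.3763)) = 3.4163 → s = 38.4163
seg 3 [71.4°–185.4°] simple-harmonic, h=11: full span → s += 11 → s = 46.0000
seg 4 [185.4°–360°] uniform, h=-46: θ=191° here. β=5.6, B=174.6. -46·5.6/174.6 = -1.4754 → s = 44.5246
seg 4 [185.4°–360°] uniform, h=-46: θ=302.5° here. β=117.1, B=174.6. -46·117.1/174.6 = -30.8511 → s = 15.1489

θ=114.3°: 38.4163
θ=191°: 44.5246
θ=302.5°: 15.1489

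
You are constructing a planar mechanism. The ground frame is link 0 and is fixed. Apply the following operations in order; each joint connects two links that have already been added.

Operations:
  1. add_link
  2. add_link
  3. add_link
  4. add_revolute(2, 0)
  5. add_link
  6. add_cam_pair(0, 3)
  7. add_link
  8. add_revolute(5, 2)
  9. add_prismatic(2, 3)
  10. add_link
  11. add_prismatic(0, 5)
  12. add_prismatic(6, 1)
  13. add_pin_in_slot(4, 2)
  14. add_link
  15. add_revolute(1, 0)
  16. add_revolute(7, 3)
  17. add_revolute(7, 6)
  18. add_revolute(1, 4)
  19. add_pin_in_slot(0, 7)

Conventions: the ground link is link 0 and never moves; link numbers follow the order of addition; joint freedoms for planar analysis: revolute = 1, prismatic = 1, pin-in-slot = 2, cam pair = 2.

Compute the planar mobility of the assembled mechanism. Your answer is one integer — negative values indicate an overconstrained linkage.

(L,J1,J2)=(1,0,0); link0 fixed
link1: (2,0,0)
link2: (3,0,0)
link3: (4,0,0)
R 2-0 [J1]: (4,1,0)
link4: (5,1,0)
C 0-3 [J2]: (5,1,1)
link5: (6,1,1)
R 5-2 [J1]: (6,2,1)
P 2-3 [J1]: (6,3,1)
link6: (7,3,1)
P 0-5 [J1]: (7,4,1)
P 6-1 [J1]: (7,5,1)
PS 4-2 [J2]: (7,5,2)
link7: (8,5,2)
R 1-0 [J1]: (8,6,2)
R 7-3 [J1]: (8,7,2)
R 7-6 [J1]: (8,8,2)
R 1-4 [J1]: (8,9,2)
PS 0-7 [J2]: (8,9,3)
Grübler: 3·7 − 2·9 − 3 = 0

M = 0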